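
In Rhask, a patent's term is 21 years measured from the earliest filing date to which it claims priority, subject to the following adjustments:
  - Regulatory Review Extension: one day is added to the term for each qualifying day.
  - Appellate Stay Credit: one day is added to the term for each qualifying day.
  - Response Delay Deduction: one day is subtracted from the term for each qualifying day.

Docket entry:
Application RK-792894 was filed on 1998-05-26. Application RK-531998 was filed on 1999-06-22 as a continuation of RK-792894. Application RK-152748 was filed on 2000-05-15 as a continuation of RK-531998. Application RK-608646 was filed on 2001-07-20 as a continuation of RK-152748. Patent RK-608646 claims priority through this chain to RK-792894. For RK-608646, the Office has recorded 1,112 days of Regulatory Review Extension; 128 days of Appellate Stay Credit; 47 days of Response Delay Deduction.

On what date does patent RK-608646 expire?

Earliest priority filing: 26 May 1998.
Base term: 26 May 1998 + 21 years → 26 May 2019.
Regulatory Review Extension: +1112 days → 11 June 2022.
Appellate Stay Credit: +128 days → 17 October 2022.
Response Delay Deduction: −47 days → 31 August 2022.

August 31, 2022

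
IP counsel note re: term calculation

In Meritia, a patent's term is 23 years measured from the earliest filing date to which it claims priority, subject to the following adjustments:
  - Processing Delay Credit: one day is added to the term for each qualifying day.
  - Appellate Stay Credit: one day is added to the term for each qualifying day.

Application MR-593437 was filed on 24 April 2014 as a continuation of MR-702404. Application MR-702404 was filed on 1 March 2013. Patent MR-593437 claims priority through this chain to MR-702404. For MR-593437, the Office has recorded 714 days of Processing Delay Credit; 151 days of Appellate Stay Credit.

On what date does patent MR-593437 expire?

Earliest priority filing: 1 March 2013.
Base term: 1 March 2013 + 23 years → 1 March 2036.
Processing Delay Credit: +714 days → 13 February 2038.
Appellate Stay Credit: +151 days → 14 July 2038.

2038-07-14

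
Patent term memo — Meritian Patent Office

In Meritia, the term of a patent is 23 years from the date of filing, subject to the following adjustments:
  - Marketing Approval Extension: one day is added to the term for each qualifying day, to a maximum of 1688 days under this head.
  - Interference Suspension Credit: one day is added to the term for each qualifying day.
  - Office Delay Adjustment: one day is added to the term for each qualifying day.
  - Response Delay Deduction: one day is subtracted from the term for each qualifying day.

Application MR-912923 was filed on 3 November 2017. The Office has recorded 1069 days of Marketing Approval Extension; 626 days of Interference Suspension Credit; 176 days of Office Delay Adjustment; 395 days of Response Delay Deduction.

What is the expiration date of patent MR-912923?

Base term: filing date + 23 years → 3 November 2040.
Marketing Approval Extension: 1069 days (within the 1688-day cap) → +1069 days → 8 October 2043.
Interference Suspension Credit: +626 days → 25 June 2045.
Office Delay Adjustment: +176 days → 18 December 2045.
Response Delay Deduction: −395 days → 18 November 2044.

2044-11-18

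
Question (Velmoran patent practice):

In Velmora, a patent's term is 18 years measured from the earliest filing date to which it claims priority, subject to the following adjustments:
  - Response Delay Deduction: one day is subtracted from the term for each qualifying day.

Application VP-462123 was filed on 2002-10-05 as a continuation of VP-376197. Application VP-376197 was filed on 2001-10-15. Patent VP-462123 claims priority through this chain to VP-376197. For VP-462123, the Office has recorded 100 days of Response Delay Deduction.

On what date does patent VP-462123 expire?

Earliest priority filing: 15 October 2001.
Base term: 15 October 2001 + 18 years → 15 October 2019.
Response Delay Deduction: −100 days → 7 July 2019.

2019-07-07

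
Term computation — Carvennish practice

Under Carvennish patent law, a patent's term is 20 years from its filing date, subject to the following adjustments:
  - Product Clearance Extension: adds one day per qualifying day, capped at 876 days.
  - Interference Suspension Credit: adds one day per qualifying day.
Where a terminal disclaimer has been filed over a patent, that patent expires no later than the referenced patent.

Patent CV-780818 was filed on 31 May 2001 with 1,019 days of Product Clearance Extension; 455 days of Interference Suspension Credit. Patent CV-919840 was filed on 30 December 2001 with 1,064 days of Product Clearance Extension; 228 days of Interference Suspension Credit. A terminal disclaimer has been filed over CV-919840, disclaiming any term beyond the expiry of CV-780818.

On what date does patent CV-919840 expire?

Natural term of CV-919840:
  Base: filing + 20 years → 30 December 2021.
  Product Clearance Extension: 1064 days claimed exceeds the 876-day cap, so +876 days → 24 May 2024.
  Interference Suspension Credit: +228 days → 7 January 2025.
Expiry of referenced patent CV-780818:
  Base: filing + 20 years → 31 May 2021.
  Product Clearance Extension: 1019 days claimed exceeds the 876-day cap, so +876 days → 24 October 2023.
  Interference Suspension Credit: +455 days → 21 January 2025.
Terminal disclaimer: CV-919840 expires on the earlier of 7 January 2025 and 21 January 2025.

2025-01-07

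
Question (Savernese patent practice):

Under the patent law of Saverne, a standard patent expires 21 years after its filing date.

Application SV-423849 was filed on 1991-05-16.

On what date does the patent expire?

Filing date + 21 years → 16 May 2012.

May 16, 2012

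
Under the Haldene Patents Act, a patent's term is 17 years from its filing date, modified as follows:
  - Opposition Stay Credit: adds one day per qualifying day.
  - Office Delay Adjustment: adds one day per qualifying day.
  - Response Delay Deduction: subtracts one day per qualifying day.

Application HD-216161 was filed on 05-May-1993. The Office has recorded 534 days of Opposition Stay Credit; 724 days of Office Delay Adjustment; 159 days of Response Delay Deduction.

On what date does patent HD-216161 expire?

Base term: filing date + 17 years → 5 May 2010.
Opposition Stay Credit: +534 days → 21 October 2011.
Office Delay Adjustment: +724 days → 14 October 2013.
Response Delay Deduction: −159 days → 8 May 2013.

May 8, 2013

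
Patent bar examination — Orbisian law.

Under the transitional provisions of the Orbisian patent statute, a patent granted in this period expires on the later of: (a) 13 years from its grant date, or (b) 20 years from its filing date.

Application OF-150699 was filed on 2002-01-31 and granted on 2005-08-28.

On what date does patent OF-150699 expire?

2022-01-31

(a) grant + 13 years → 28 August 2018.
(b) filing + 20 years → 31 January 2022.
Later of the two: 31 January 2022.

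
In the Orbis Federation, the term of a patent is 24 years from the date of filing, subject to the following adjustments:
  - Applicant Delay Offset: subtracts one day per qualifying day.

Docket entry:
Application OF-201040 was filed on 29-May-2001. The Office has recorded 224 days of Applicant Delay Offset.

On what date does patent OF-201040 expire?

October 17, 2024

Base term: filing date + 24 years → 29 May 2025.
Applicant Delay Offset: −224 days → 17 October 2024.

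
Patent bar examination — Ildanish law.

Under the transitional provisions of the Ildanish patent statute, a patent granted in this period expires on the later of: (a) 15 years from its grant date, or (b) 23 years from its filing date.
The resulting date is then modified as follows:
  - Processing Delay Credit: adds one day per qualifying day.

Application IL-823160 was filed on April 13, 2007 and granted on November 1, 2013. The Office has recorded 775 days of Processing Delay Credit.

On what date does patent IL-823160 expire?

(a) grant + 15 years → 1 November 2028.
(b) filing + 23 years → 13 April 2030.
Later of the two: 13 April 2030.
Processing Delay Credit: +775 days → 27 May 2032.

May 27, 2032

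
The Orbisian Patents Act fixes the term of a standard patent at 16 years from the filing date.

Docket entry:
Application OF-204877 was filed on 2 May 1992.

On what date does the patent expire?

Filing date + 16 years → 2 May 2008.

2008-05-02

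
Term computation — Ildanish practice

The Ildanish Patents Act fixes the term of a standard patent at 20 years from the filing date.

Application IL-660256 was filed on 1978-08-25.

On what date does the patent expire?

Filing date + 20 years → 25 August 1998.

1998-08-25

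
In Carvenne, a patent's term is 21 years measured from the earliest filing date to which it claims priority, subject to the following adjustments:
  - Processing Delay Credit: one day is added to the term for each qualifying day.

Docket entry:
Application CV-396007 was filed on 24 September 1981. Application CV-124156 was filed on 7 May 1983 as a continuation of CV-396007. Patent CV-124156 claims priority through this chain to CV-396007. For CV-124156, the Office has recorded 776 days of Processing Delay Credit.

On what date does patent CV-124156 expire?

2004-11-08

Earliest priority filing: 24 September 1981.
Base term: 24 September 1981 + 21 years → 24 September 2002.
Processing Delay Credit: +776 days → 8 November 2004.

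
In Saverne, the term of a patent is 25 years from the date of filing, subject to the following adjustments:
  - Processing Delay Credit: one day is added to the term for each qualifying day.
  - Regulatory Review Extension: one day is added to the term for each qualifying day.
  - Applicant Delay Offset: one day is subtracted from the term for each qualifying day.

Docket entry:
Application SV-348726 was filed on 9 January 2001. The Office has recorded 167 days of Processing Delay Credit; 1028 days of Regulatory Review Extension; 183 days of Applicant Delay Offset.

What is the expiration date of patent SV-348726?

Base term: filing date + 25 years → 9 January 2026.
Processing Delay Credit: +167 days → 25 June 2026.
Regulatory Review Extension: +1028 days → 18 April 2029.
Applicant Delay Offset: −183 days → 17 October 2028.

October 17, 2028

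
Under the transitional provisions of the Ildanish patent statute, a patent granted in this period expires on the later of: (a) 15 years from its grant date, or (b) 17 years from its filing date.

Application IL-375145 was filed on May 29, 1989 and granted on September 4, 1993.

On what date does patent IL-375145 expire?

September 4, 2008

(a) grant + 15 years → 4 September 2008.
(b) filing + 17 years → 29 May 2006.
Later of the two: 4 September 2008.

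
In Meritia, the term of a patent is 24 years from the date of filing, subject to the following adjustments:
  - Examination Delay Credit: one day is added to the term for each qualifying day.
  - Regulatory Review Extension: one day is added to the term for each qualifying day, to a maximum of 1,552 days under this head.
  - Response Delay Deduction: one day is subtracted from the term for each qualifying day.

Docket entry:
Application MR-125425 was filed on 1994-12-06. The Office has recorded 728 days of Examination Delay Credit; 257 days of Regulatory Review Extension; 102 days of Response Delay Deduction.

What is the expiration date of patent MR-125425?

2021-05-07

Base term: filing date + 24 years → 6 December 2018.
Examination Delay Credit: +728 days → 3 December 2020.
Regulatory Review Extension: 257 days (within the 1552-day cap) → +257 days → 17 August 2021.
Response Delay Deduction: −102 days → 7 May 2021.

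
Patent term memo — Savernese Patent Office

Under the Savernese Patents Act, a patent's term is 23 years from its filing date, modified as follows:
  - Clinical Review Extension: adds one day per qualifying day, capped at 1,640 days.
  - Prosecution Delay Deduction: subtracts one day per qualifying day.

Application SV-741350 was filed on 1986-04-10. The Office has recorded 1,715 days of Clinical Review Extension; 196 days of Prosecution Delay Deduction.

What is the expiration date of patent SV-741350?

Base term: filing date + 23 years → 10 April 2009.
Clinical Review Extension: 1715 days claimed exceeds the 1640-day cap, so +1640 days → 6 October 2013.
Prosecution Delay Deduction: −196 days → 24 March 2013.

2013-03-24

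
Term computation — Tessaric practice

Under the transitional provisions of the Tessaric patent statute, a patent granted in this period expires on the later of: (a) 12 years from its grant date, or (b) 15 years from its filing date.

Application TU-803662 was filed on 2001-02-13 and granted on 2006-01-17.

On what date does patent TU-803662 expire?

2018-01-17

(a) grant + 12 years → 17 January 2018.
(b) filing + 15 years → 13 February 2016.
Later of the two: 17 January 2018.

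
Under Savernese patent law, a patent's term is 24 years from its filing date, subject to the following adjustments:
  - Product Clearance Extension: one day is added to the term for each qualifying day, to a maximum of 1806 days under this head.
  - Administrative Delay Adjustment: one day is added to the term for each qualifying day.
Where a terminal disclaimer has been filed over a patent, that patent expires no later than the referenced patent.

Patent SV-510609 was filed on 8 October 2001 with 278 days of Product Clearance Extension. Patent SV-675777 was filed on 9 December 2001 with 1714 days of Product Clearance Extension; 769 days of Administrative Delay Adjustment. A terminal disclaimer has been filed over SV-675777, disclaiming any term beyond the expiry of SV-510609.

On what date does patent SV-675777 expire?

2026-07-13

Natural term of SV-675777:
  Base: filing + 24 years → 9 December 2025.
  Product Clearance Extension: 1714 days (within the 1806-day cap) → +1714 days → 19 August 2030.
  Administrative Delay Adjustment: +769 days → 26 September 2032.
Expiry of referenced patent SV-510609:
  Base: filing + 24 years → 8 October 2025.
  Product Clearance Extension: 278 days (within the 1806-day cap) → +278 days → 13 July 2026.
Terminal disclaimer: SV-675777 expires on the earlier of 26 September 2032 and 13 July 2026.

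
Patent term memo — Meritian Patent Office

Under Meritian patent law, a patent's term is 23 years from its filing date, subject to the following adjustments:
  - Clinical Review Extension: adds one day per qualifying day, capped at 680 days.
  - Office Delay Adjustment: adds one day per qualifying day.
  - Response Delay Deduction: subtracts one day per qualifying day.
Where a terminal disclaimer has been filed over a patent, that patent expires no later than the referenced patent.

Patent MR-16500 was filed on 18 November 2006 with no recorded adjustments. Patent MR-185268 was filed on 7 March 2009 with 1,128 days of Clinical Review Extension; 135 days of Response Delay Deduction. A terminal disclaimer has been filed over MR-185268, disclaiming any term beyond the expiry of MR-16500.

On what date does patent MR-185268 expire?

Natural term of MR-185268:
  Base: filing + 23 years → 7 March 2032.
  Clinical Review Extension: 1128 days claimed exceeds the 680-day cap, so +680 days → 16 January 2034.
  Response Delay Deduction: −135 days → 3 September 2033.
Expiry of referenced patent MR-16500:
  Base: filing + 23 years → 18 November 2029.
Terminal disclaimer: MR-185268 expires on the earlier of 3 September 2033 and 18 November 2029.

2029-11-18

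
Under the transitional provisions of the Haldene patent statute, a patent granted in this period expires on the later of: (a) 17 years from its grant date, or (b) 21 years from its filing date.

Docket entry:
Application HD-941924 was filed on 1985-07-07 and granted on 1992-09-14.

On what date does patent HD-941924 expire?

September 14, 2009

(a) grant + 17 years → 14 September 2009.
(b) filing + 21 years → 7 July 2006.
Later of the two: 14 September 2009.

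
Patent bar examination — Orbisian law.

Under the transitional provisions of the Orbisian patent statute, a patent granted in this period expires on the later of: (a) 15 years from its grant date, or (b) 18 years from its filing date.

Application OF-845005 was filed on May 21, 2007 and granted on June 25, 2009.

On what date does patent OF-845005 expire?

(a) grant + 15 years → 25 June 2024.
(b) filing + 18 years → 21 May 2025.
Later of the two: 21 May 2025.

2025-05-21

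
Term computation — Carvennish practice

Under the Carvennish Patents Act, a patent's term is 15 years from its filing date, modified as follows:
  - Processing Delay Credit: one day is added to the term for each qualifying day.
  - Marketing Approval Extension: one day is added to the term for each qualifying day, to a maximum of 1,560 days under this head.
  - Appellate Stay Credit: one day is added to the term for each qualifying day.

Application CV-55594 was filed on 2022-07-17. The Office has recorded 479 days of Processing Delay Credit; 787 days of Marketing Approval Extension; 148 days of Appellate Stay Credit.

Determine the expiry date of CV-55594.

May 31, 2041

Base term: filing date + 15 years → 17 July 2037.
Processing Delay Credit: +479 days → 8 November 2038.
Marketing Approval Extension: 787 days (within the 1560-day cap) → +787 days → 3 January 2041.
Appellate Stay Credit: +148 days → 31 May 2041.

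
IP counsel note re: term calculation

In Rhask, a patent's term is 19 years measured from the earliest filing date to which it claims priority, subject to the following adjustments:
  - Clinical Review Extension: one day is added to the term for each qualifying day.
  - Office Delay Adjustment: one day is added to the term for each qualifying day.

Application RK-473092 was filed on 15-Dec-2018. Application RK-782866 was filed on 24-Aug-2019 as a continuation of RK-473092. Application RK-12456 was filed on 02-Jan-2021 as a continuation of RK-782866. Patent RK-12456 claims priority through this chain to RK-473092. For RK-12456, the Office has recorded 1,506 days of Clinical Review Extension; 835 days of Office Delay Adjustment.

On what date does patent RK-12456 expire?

May 13, 2044

Earliest priority filing: 15 December 2018.
Base term: 15 December 2018 + 19 years → 15 December 2037.
Clinical Review Extension: +1506 days → 29 January 2042.
Office Delay Adjustment: +835 days → 13 May 2044.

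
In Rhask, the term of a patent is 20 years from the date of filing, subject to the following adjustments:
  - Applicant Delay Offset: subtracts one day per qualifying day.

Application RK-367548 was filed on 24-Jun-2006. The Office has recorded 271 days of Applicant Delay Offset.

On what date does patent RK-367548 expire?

Base term: filing date + 20 years → 24 June 2026.
Applicant Delay Offset: −271 days → 26 September 2025.

2025-09-26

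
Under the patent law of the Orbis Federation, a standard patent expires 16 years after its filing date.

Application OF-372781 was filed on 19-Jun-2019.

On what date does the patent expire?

June 19, 2035

Filing date + 16 years → 19 June 2035.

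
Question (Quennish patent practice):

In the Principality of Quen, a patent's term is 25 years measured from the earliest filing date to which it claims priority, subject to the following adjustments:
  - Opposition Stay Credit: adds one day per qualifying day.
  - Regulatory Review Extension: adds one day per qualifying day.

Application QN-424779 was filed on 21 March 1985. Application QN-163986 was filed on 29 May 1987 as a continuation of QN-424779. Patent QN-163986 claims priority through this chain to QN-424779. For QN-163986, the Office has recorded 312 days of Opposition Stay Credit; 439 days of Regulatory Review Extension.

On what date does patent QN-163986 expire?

Earliest priority filing: 21 March 1985.
Base term: 21 March 1985 + 25 years → 21 March 2010.
Opposition Stay Credit: +312 days → 27 January 2011.
Regulatory Review Extension: +439 days → 10 April 2012.

April 10, 2012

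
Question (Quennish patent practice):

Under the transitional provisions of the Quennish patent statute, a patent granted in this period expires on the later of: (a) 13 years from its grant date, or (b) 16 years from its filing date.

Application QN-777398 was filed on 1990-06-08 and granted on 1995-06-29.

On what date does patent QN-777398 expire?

2008-06-29

(a) grant + 13 years → 29 June 2008.
(b) filing + 16 years → 8 June 2006.
Later of the two: 29 June 2008.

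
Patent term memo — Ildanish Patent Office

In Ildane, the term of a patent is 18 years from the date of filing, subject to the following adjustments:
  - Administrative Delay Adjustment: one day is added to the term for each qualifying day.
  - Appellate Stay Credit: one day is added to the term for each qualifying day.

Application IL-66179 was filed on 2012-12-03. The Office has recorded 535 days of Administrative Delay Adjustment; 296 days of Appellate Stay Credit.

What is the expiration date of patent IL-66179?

Base term: filing date + 18 years → 3 December 2030.
Administrative Delay Adjustment: +535 days → 21 May 2032.
Appellate Stay Credit: +296 days → 13 March 2033.

2033-03-13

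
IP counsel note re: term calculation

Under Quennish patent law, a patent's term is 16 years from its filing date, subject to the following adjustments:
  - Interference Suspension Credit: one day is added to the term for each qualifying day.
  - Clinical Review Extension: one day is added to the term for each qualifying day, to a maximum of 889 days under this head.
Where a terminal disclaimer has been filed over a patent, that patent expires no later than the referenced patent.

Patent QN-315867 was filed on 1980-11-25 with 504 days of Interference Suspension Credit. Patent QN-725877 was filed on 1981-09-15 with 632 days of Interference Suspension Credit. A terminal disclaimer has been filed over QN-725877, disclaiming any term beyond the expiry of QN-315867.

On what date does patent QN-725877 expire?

Natural term of QN-725877:
  Base: filing + 16 years → 15 September 1997.
  Interference Suspension Credit: +632 days → 9 June 1999.
Expiry of referenced patent QN-315867:
  Base: filing + 16 years → 25 November 1996.
  Interference Suspension Credit: +504 days → 13 April 1998.
Terminal disclaimer: QN-725877 expires on the earlier of 9 June 1999 and 13 April 1998.

April 13, 1998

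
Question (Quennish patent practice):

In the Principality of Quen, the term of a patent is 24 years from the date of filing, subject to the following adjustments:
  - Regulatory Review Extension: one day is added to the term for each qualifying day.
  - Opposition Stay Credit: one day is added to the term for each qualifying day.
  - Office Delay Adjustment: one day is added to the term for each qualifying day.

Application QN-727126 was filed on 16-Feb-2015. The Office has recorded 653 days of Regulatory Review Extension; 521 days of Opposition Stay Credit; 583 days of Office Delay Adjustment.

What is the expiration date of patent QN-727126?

Base term: filing date + 24 years → 16 February 2039.
Regulatory Review Extension: +653 days → 30 November 2040.
Opposition Stay Credit: +521 days → 5 May 2042.
Office Delay Adjustment: +583 days → 9 December 2043.

December 9, 2043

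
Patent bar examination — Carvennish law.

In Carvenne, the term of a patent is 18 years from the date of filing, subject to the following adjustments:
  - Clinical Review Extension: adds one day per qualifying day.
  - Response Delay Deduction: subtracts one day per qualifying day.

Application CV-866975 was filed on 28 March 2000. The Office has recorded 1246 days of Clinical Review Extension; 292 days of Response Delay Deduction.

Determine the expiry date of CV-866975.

November 6, 2020

Base term: filing date + 18 years → 28 March 2018.
Clinical Review Extension: +1246 days → 25 August 2021.
Response Delay Deduction: −292 days → 6 November 2020.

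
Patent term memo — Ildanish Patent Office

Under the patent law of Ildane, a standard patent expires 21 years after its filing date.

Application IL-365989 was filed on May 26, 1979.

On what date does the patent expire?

May 26, 2000

Filing date + 21 years → 26 May 2000.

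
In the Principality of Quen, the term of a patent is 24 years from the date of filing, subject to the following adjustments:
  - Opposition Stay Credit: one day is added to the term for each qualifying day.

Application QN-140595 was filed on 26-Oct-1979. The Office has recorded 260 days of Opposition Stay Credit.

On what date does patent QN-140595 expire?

July 12, 2004

Base term: filing date + 24 years → 26 October 2003.
Opposition Stay Credit: +260 days → 12 July 2004.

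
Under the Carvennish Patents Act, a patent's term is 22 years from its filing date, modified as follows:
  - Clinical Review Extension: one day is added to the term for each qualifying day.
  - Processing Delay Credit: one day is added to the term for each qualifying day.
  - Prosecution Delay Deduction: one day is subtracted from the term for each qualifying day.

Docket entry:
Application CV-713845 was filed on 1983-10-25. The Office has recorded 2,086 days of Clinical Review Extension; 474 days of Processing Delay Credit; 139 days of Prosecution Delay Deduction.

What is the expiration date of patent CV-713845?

Base term: filing date + 22 years → 25 October 2005.
Clinical Review Extension: +2086 days → 12 July 2011.
Processing Delay Credit: +474 days → 28 October 2012.
Prosecution Delay Deduction: −139 days → 11 June 2012.

2012-06-11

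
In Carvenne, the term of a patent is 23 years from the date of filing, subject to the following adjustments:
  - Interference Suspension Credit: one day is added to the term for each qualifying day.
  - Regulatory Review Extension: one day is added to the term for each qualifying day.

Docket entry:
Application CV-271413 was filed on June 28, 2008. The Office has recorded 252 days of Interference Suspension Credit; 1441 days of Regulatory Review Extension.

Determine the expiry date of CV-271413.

2036-02-15

Base term: filing date + 23 years → 28 June 2031.
Interference Suspension Credit: +252 days → 6 March 2032.
Regulatory Review Extension: +1441 days → 15 February 2036.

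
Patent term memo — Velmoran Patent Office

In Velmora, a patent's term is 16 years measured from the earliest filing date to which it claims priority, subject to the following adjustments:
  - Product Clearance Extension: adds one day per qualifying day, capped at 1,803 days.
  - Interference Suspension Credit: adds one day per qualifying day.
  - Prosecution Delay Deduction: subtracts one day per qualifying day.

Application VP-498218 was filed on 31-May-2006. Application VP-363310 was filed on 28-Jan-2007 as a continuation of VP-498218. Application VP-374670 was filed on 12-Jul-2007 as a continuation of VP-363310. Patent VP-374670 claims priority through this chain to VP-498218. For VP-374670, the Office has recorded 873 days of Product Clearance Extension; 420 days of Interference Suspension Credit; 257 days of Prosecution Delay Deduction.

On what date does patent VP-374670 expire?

Earliest priority filing: 31 May 2006.
Base term: 31 May 2006 + 16 years → 31 May 2022.
Product Clearance Extension: 873 days (within the 1803-day cap) → +873 days → 20 October 2024.
Interference Suspension Credit: +420 days → 14 December 2025.
Prosecution Delay Deduction: −257 days → 1 April 2025.

April 1, 2025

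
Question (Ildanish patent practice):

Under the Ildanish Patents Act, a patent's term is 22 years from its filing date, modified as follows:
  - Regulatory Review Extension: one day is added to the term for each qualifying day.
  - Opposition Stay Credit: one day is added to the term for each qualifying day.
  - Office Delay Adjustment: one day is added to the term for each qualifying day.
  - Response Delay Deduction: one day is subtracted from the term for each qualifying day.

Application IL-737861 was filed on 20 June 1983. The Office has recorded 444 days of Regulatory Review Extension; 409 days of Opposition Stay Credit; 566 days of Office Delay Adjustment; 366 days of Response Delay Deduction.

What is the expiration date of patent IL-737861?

Base term: filing date + 22 years → 20 June 2005.
Regulatory Review Extension: +444 days → 7 September 2006.
Opposition Stay Credit: +409 days → 21 October 2007.
Office Delay Adjustment: +566 days → 9 May 2009.
Response Delay Deduction: −366 days → 8 May 2008.

2008-05-08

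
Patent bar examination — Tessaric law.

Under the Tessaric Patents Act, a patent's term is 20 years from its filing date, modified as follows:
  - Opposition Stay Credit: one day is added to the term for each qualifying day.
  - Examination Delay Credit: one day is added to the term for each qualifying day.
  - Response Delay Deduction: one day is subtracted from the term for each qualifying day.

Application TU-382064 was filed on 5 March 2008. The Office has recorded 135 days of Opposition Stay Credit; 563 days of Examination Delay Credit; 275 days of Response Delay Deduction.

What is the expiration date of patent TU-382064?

Base term: filing date + 20 years → 5 March 2028.
Opposition Stay Credit: +135 days → 18 July 2028.
Examination Delay Credit: +563 days → 1 February 2030.
Response Delay Deduction: −275 days → 2 May 2029.

May 2, 2029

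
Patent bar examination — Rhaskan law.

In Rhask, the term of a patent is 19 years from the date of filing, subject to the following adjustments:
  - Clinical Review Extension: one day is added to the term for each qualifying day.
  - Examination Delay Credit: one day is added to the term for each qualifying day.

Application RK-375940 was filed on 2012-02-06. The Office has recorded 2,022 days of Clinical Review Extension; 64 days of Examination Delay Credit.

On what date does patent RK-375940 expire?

Base term: filing date + 19 years → 6 February 2031.
Clinical Review Extension: +2022 days → 20 August 2036.
Examination Delay Credit: +64 days → 23 October 2036.

October 23, 2036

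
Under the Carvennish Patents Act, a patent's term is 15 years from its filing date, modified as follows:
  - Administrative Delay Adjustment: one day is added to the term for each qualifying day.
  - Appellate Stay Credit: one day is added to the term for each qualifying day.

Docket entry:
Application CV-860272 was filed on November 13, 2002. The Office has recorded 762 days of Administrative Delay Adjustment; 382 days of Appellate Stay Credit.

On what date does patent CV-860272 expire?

Base term: filing date + 15 years → 13 November 2017.
Administrative Delay Adjustment: +762 days → 15 December 2019.
Appellate Stay Credit: +382 days → 31 December 2020.

2020-12-31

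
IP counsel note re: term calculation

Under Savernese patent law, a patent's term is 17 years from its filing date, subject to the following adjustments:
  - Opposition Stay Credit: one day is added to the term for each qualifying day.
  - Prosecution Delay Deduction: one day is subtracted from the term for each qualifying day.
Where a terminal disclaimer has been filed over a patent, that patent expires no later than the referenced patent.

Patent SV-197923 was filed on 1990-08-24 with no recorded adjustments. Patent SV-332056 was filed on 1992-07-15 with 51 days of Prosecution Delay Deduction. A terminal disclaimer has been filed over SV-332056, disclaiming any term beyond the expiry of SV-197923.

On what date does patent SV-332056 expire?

Natural term of SV-332056:
  Base: filing + 17 years → 15 July 2009.
  Prosecution Delay Deduction: −51 days → 25 May 2009.
Expiry of referenced patent SV-197923:
  Base: filing + 17 years → 24 August 2007.
Terminal disclaimer: SV-332056 expires on the earlier of 25 May 2009 and 24 August 2007.

2007-08-24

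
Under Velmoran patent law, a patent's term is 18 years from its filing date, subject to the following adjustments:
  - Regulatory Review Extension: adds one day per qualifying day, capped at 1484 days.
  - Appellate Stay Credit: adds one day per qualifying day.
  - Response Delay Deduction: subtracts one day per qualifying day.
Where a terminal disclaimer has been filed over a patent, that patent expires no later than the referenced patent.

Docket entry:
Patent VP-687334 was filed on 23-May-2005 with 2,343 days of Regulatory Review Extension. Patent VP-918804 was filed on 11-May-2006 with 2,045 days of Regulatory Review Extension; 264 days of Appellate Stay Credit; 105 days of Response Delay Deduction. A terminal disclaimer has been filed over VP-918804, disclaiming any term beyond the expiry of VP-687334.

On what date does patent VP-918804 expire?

Natural term of VP-918804:
  Base: filing + 18 years → 11 May 2024.
  Regulatory Review Extension: 2045 days claimed exceeds the 1484-day cap, so +1484 days → 3 June 2028.
  Appellate Stay Credit: +264 days → 22 February 2029.
  Response Delay Deduction: −105 days → 9 November 2028.
Expiry of referenced patent VP-687334:
  Base: filing + 18 years → 23 May 2023.
  Regulatory Review Extension: 2343 days claimed exceeds the 1484-day cap, so +1484 days → 15 June 2027.
Terminal disclaimer: VP-918804 expires on the earlier of 9 November 2028 and 15 June 2027.

2027-06-15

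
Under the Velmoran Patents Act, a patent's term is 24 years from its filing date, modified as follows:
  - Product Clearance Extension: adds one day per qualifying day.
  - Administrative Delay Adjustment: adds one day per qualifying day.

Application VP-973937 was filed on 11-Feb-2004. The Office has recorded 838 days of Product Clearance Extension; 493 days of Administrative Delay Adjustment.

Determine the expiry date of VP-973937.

2031-10-04

Base term: filing date + 24 years → 11 February 2028.
Product Clearance Extension: +838 days → 29 May 2030.
Administrative Delay Adjustment: +493 days → 4 October 2031.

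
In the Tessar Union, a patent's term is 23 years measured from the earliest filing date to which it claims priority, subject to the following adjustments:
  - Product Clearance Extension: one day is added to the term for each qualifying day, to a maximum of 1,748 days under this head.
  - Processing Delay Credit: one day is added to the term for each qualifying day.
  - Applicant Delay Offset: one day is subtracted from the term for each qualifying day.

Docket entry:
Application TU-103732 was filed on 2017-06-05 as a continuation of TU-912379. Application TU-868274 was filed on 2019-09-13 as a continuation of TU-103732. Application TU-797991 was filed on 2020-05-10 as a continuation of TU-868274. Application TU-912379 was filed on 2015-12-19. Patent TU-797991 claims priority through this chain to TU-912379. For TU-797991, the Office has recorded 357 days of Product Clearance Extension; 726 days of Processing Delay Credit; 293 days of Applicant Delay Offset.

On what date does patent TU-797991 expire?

2041-02-16

Earliest priority filing: 19 December 2015.
Base term: 19 December 2015 + 23 years → 19 December 2038.
Product Clearance Extension: 357 days (within the 1748-day cap) → +357 days → 11 December 2039.
Processing Delay Credit: +726 days → 6 December 2041.
Applicant Delay Offset: −293 days → 16 February 2041.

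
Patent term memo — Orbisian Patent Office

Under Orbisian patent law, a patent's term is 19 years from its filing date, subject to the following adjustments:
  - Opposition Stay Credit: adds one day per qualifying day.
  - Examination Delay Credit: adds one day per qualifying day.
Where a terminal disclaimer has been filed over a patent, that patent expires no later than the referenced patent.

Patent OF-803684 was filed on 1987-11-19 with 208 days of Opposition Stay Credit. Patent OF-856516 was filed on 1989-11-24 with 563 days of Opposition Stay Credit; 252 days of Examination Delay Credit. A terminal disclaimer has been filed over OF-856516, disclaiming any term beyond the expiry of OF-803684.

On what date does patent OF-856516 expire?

Natural term of OF-856516:
  Base: filing + 19 years → 24 November 2008.
  Opposition Stay Credit: +563 days → 10 June 2010.
  Examination Delay Credit: +252 days → 17 February 2011.
Expiry of referenced patent OF-803684:
  Base: filing + 19 years → 19 November 2006.
  Opposition Stay Credit: +208 days → 15 June 2007.
Terminal disclaimer: OF-856516 expires on the earlier of 17 February 2011 and 15 June 2007.

June 15, 2007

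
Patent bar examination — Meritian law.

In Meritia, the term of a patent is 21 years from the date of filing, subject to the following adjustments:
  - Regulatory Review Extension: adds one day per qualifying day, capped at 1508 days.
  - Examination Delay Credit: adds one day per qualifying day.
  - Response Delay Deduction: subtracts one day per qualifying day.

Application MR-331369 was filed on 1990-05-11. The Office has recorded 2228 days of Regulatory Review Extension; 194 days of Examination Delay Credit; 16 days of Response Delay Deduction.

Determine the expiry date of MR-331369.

Base term: filing date + 21 years → 11 May 2011.
Regulatory Review Extension: 2228 days claimed exceeds the 1508-day cap, so +1508 days → 27 June 2015.
Examination Delay Credit: +194 days → 7 January 2016.
Response Delay Deduction: −16 days → 22 December 2015.

December 22, 2015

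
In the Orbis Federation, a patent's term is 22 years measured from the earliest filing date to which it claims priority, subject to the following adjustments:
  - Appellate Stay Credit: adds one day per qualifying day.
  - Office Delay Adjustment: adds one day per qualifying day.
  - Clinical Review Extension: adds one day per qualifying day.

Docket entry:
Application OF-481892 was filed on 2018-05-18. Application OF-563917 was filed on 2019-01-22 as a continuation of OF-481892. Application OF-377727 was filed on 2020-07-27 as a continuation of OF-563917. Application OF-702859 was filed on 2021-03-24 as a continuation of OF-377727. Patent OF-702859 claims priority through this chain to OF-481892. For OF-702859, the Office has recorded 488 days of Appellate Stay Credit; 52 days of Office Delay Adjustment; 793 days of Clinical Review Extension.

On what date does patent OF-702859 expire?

Earliest priority filing: 18 May 2018.
Base term: 18 May 2018 + 22 years → 18 May 2040.
Appellate Stay Credit: +488 days → 18 September 2041.
Office Delay Adjustment: +52 days → 9 November 2041.
Clinical Review Extension: +793 days → 11 January 2044.

2044-01-11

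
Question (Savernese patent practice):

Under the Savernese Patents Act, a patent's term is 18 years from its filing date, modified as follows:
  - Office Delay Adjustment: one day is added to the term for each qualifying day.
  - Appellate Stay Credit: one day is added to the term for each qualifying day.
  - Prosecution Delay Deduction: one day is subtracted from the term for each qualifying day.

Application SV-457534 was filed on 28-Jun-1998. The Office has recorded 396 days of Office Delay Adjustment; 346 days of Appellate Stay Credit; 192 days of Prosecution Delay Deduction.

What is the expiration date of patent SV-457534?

December 30, 2017

Base term: filing date + 18 years → 28 June 2016.
Office Delay Adjustment: +396 days → 29 July 2017.
Appellate Stay Credit: +346 days → 10 July 2018.
Prosecution Delay Deduction: −192 days → 30 December 2017.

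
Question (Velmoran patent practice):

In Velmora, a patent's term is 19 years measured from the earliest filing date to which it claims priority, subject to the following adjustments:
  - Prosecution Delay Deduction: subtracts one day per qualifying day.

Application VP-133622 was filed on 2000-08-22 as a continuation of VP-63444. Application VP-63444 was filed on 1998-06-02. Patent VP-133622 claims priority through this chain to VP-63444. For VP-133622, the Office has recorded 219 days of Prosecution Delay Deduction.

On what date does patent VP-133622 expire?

2016-10-26

Earliest priority filing: 2 June 1998.
Base term: 2 June 1998 + 19 years → 2 June 2017.
Prosecution Delay Deduction: −219 days → 26 October 2016.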